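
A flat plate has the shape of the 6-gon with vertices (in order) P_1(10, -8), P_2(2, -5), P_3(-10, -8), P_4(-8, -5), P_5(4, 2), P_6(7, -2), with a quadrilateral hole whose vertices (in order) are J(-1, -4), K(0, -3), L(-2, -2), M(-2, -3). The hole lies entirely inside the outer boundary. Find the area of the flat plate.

Outer boundary:
Cross-terms: -34, -66, -14, 4, -22, -36  ⇒  Σ = -168
Area = |Σ|/2 = 84.
Hole:
Σ = (3) + (-6) + (2) + (5) = 4
Area = |Σ|/2 = 2.
Net area = 84 − 2 = 82.

82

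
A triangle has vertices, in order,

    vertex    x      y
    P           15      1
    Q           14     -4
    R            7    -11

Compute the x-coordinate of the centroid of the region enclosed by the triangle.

Apply the shoelace (surveyor's) formula. First the cross-terms c_i = x_i·y_{i+1} − x_{i+1}·y_i:
  -74, -126, 172  ⇒  2A = -28, A = -14.
Then Σ (x_i + x_{i+1})·c_i = -1008, so x̄ = -1008 / (6·(-14)) = 12.

12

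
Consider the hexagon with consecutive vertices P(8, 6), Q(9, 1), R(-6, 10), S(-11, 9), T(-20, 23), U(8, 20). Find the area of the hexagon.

331.5

Apply the shoelace (surveyor's) formula: 2A = Σ (x_i·y_{i+1} − x_{i+1}·y_i), indices taken mod 6.
Σ = (-46) + (96) + (56) + (-73) + (-584) + (-112) = -663
Area = |Σ|/2 = 331.5.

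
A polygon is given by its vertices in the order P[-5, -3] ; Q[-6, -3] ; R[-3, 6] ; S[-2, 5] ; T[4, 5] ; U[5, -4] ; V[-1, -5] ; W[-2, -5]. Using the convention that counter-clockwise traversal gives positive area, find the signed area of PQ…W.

-87.5

Cross-terms: -3, -45, -3, -30, -41, -29, -5, -19  ⇒  Σ = -175
Signed area = Σ/2 = -87.5 (negative ⇒ clockwise traversal).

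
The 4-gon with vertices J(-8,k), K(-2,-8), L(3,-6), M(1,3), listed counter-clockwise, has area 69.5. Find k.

0

Write out the shoelace sum; only the two edges meeting at J involve k:
2·Area = [(1·k − (-8)·3) + ((-8)·(-8) − (-2)·k)] + 51
       = 3·k + 139 = 139
⇒ k = 0.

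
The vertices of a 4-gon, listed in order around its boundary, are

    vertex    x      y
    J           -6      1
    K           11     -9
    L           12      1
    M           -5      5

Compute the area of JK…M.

J→K: (-6)(-9) − (11)(1) = 43
K→L: (11)(1) − (12)(-9) = 119
L→M: (12)(5) − (-5)(1) = 65
M→J: (-5)(1) − (-6)(5) = 25
Σ = 252
Area = |Σ|/2 = 126.

126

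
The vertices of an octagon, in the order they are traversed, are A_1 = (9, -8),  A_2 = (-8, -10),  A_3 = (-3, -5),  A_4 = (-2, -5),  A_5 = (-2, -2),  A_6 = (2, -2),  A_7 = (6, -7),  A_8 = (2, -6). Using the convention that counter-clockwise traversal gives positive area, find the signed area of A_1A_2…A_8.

-61.5

Σ = (-154) + (10) + (5) + (-6) + (8) + (-2) + (-22) + (38) = -123
Signed area = Σ/2 = -61.5 (negative ⇒ clockwise traversal).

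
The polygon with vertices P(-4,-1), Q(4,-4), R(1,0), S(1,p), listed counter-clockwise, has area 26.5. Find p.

6

The doubled signed area Σ (x_i y_{i+1} − x_{i+1} y_i) is linear in p.
With p=0 it equals 23; the coefficient of p is 5 (from the two edges through S).
So 5·p + 23 = 2·26.5 = 53 ⇒ p = 6.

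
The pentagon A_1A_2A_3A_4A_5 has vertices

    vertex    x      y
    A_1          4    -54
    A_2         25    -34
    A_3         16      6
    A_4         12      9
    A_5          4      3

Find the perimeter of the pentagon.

142

|A_1A_2| = √((21)² + (20)²) = √841 = 29
|A_2A_3| = √((-9)² + (40)²) = √1681 = 41
|A_3A_4| = √((-4)² + (3)²) = √25 = 5
|A_4A_5| = √((-8)² + (-6)²) = √100 = 10
|A_5A_1| = √((0)² + (-57)²) = √3249 = 57
Perimeter = 29 + 41 + 5 + 10 + 57 = 142.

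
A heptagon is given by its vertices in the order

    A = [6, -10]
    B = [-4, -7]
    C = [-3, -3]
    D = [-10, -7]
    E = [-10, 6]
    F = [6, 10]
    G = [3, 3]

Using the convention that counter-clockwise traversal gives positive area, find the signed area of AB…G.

Apply the shoelace (surveyor's) formula: 2A = Σ (x_i·y_{i+1} − x_{i+1}·y_i), indices taken mod 7.
Σ = (-82) + (-9) + (-9) + (-130) + (-136) + (-12) + (-48) = -426
Signed area = Σ/2 = -213 (negative ⇒ clockwise traversal).

-213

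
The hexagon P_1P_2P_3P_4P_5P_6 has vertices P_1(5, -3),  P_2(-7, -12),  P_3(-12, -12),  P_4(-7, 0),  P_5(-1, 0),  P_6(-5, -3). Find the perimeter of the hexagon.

54

|P_1P_2| = √((-12)² + (-9)²) = √225 = 15
|P_2P_3| = √((-5)² + (0)²) = √25 = 5
|P_3P_4| = √((5)² + (12)²) = √169 = 13
|P_4P_5| = √((6)² + (0)²) = √36 = 6
|P_5P_6| = √((-4)² + (-3)²) = √25 = 5
|P_6P_1| = √((10)² + (0)²) = √100 = 10
Perimeter = 15 + 5 + 13 + 6 + 5 + 10 = 54.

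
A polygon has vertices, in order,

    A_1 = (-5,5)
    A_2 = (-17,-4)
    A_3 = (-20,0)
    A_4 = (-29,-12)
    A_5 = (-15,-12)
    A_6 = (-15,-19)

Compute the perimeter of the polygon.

|A_1A_2| = √((-12)² + (-9)²) = √225 = 15
|A_2A_3| = √((-3)² + (4)²) = √25 = 5
|A_3A_4| = √((-9)² + (-12)²) = √225 = 15
|A_4A_5| = √((14)² + (0)²) = √196 = 14
|A_5A_6| = √((0)² + (-7)²) = √49 = 7
|A_6A_1| = √((10)² + (24)²) = √676 = 26
Perimeter = 15 + 5 + 15 + 14 + 7 + 26 = 82.

82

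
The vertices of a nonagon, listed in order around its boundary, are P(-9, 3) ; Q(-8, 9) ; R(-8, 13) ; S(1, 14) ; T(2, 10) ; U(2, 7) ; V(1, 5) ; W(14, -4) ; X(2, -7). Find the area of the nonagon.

P→Q: (-9)(9) − (-8)(3) = -57
Q→R: (-8)(13) − (-8)(9) = -32
R→S: (-8)(14) − (1)(13) = -125
S→T: (1)(10) − (2)(14) = -18
T→U: (2)(7) − (2)(10) = -6
U→V: (2)(5) − (1)(7) = 3
V→W: (1)(-4) − (14)(5) = -74
W→X: (14)(-7) − (2)(-4) = -90
X→P: (2)(3) − (-9)(-7) = -57
Σ = -456
Area = |Σ|/2 = 228.

228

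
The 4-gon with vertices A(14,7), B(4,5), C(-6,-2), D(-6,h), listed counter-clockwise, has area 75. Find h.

The doubled signed area Σ (x_i y_{i+1} − x_{i+1} y_i) is linear in h.
With h=0 it equals 10; the coefficient of h is -20 (from the two edges through D).
So -20·h + 10 = 2·75 = 150 ⇒ h = -7.

-7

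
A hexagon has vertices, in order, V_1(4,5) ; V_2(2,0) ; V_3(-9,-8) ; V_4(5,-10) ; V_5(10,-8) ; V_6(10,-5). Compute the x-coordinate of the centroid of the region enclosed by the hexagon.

Apply Gauss's area formula. First the cross-terms c_i = x_i·y_{i+1} − x_{i+1}·y_i:
  -10, -16, 130, 60, 30, 70  ⇒  2A = 264, A = 132.
Then Σ (x_i + x_{i+1})·c_i = 2012, so x̄ = 2012 / (6·132) = 503/198.

503/198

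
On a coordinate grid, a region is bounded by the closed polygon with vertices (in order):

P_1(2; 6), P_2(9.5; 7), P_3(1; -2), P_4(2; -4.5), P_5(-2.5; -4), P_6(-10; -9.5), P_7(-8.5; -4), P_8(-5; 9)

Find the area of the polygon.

145.125

Σ = (-43) + (-26) + (-0.5) + (-19.25) + (-16.25) + (-40.75) + (-96.5) + (-48) = -290.25
Area = |Σ|/2 = 145.125.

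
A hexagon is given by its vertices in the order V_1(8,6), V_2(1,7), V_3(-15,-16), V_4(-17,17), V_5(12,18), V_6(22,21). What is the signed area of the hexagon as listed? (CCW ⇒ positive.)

V_1→V_2: (8)(7) − (1)(6) = 50
V_2→V_3: (1)(-16) − (-15)(7) = 89
V_3→V_4: (-15)(17) − (-17)(-16) = -527
V_4→V_5: (-17)(18) − (12)(17) = -510
V_5→V_6: (12)(21) − (22)(18) = -144
V_6→V_1: (22)(6) − (8)(21) = -36
Σ = -1078
Signed area = Σ/2 = -539 (negative ⇒ clockwise traversal).

-539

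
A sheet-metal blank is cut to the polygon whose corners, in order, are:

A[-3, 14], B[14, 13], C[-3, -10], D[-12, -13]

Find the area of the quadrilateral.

312

Apply Gauss's area formula: 2A = Σ (x_i·y_{i+1} − x_{i+1}·y_i), indices taken mod 4.
Σ = (-235) + (-101) + (-81) + (-207) = -624
Area = |Σ|/2 = 312.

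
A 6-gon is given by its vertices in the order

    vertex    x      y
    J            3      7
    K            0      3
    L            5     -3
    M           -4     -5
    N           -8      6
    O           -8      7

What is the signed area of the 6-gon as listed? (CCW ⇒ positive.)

-96

Σ = (9) + (-15) + (-37) + (-64) + (-8) + (-77) = -192
Signed area = Σ/2 = -96 (negative ⇒ clockwise traversal).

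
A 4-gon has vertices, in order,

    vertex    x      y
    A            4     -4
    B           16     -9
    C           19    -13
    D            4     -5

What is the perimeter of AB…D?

|AB| = √((12)² + (-5)²) = √169 = 13
|BC| = √((3)² + (-4)²) = √25 = 5
|CD| = √((-15)² + (8)²) = √289 = 17
|DA| = √((0)² + (1)²) = √1 = 1
Perimeter = 13 + 5 + 17 + 1 = 36.

36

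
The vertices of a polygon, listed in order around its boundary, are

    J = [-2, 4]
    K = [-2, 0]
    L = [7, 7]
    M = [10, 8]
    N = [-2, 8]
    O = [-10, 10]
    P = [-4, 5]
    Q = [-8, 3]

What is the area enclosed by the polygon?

Apply Gauss's area formula: 2A = Σ (x_i·y_{i+1} − x_{i+1}·y_i), indices taken mod 8.
Σ = (8) + (-14) + (-14) + (96) + (60) + (-10) + (28) + (-26) = 128
Area = |Σ|/2 = 64.

64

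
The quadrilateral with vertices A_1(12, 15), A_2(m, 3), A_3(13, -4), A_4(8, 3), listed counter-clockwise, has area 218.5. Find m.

-15

The doubled signed area Σ (x_i y_{i+1} − x_{i+1} y_i) is linear in m.
With m=0 it equals 152; the coefficient of m is -19 (from the two edges through A_2).
So -19·m + 152 = 2·218.5 = 437 ⇒ m = -15.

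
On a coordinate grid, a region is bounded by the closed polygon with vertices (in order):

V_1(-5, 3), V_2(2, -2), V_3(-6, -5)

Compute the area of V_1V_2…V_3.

Apply the shoelace formula: 2A = Σ (x_i·y_{i+1} − x_{i+1}·y_i), indices taken mod 3.
Σ = (4) + (-22) + (-43) = -61
Area = |Σ|/2 = 30.5.

30.5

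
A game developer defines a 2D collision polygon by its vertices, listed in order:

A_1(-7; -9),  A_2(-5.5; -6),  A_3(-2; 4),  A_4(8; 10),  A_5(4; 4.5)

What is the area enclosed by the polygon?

51

Cross-terms: -7.5, -34, -52, -4, -4.5  ⇒  Σ = -102
Area = |Σ|/2 = 51.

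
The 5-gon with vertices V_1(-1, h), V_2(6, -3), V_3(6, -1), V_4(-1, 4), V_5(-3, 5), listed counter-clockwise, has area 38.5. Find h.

-3

The doubled signed area Σ (x_i y_{i+1} − x_{i+1} y_i) is linear in h.
With h=0 it equals 50; the coefficient of h is -9 (from the two edges through V_1).
So -9·h + 50 = 2·38.5 = 77 ⇒ h = -3.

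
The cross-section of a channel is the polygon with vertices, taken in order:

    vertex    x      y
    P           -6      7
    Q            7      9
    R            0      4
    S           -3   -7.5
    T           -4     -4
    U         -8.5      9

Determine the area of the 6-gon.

Apply the shoelace (surveyor's) formula: 2A = Σ (x_i·y_{i+1} − x_{i+1}·y_i), indices taken mod 6.
Σ = (-103) + (28) + (12) + (-18) + (-70) + (-5.5) = -156.5
Area = |Σ|/2 = 78.25.

78.25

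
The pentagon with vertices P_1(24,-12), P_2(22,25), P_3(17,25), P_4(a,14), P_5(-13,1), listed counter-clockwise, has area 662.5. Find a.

9

Write out the shoelace sum; only the two edges meeting at P_4 involve a:
2·Area = [(17·14 − a·25) + (a·1 − (-13)·14)] + 1121
       = -24·a + 1541 = 1325
⇒ a = 9.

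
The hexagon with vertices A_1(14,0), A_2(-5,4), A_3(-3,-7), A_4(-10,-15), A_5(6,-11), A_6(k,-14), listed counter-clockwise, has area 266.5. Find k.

13

Write out the shoelace sum; only the two edges meeting at A_6 involve k:
2·Area = [(6·(-14) − k·(-11)) + (k·0 − 14·(-14))] + 278
       = 11·k + 390 = 533
⇒ k = 13.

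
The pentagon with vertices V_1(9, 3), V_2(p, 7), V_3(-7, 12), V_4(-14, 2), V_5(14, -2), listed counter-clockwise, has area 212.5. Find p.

The doubled signed area Σ (x_i y_{i+1} − x_{i+1} y_i) is linear in p.
With p=0 it equals 326; the coefficient of p is 9 (from the two edges through V_2).
So 9·p + 326 = 2·212.5 = 425 ⇒ p = 11.

11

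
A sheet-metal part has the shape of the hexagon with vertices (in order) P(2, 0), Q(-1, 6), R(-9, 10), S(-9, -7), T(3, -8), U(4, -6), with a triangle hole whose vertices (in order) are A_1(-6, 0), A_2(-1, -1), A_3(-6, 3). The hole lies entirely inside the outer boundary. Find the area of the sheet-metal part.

Outer boundary:
P→Q: (2)(6) − (-1)(0) = 12
Q→R: (-1)(10) − (-9)(6) = 44
R→S: (-9)(-7) − (-9)(10) = 153
S→T: (-9)(-8) − (3)(-7) = 93
T→U: (3)(-6) − (4)(-8) = 14
U→P: (4)(0) − (2)(-6) = 12
Σ = 328
Area = |Σ|/2 = 164.
Hole:
Apply Gauss's area formula: 2A = Σ (x_i·y_{i+1} − x_{i+1}·y_i), indices taken mod 3.
Cross-terms: 6, -9, 18  ⇒  Σ = 15
Area = |Σ|/2 = 7.5.
Net area = 164 − 7.5 = 156.5.

156.5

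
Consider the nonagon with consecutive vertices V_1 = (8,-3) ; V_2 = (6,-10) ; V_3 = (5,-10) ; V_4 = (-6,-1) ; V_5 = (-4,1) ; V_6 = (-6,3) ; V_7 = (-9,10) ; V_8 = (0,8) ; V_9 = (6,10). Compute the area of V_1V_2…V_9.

Cross-terms: -62, -10, -65, -10, -6, -33, -72, -48, -98  ⇒  Σ = -404
Area = |Σ|/2 = 202.

202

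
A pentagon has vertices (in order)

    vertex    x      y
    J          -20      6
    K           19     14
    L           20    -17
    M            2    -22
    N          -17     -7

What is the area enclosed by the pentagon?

1016.5

Apply the shoelace formula: 2A = Σ (x_i·y_{i+1} − x_{i+1}·y_i), indices taken mod 5.
Cross-terms: -394, -603, -406, -388, -242  ⇒  Σ = -2033
Area = |Σ|/2 = 1016.5.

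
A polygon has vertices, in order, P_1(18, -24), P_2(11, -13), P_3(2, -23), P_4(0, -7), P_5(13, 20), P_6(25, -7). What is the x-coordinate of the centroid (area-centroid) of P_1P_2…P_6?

554/45

Apply the shoelace formula. First the cross-terms c_i = x_i·y_{i+1} − x_{i+1}·y_i:
  30, -227, -14, 91, -591, -474  ⇒  2A = -1185, A = -592.5.
Then Σ (x_i + x_{i+1})·c_i = -43766, so x̄ = -43766 / (6·(-592.5)) = 554/45.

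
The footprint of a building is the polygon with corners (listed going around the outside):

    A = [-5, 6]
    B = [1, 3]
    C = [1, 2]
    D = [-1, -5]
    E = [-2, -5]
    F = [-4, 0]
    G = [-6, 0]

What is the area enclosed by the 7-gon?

Apply Gauss's area formula: 2A = Σ (x_i·y_{i+1} − x_{i+1}·y_i), indices taken mod 7.
Σ = (-21) + (-1) + (-3) + (-5) + (-20) + (0) + (-36) = -86
Area = |Σ|/2 = 43.

43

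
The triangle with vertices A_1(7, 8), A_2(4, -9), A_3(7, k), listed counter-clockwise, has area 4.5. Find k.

5

The doubled signed area Σ (x_i y_{i+1} − x_{i+1} y_i) is linear in k.
With k=0 it equals 24; the coefficient of k is -3 (from the two edges through A_3).
So -3·k + 24 = 2·4.5 = 9 ⇒ k = 5.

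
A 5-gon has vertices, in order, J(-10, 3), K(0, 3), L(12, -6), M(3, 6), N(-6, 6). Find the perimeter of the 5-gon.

54

|JK| = √((10)² + (0)²) = √100 = 10
|KL| = √((12)² + (-9)²) = √225 = 15
|LM| = √((-9)² + (12)²) = √225 = 15
|MN| = √((-9)² + (0)²) = √81 = 9
|NJ| = √((-4)² + (-3)²) = √25 = 5
Perimeter = 10 + 15 + 15 + 9 + 5 = 54.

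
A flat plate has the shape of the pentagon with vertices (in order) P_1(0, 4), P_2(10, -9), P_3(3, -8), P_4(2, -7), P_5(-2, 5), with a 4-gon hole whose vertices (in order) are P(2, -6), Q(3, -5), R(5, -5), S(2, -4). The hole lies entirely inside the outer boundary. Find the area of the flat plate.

53

Outer boundary:
Σ = (-40) + (-53) + (-5) + (-4) + (-8) = -110
Area = |Σ|/2 = 55.
Hole:
Apply Gauss's area formula: 2A = Σ (x_i·y_{i+1} − x_{i+1}·y_i), indices taken mod 4.
Σ = (8) + (10) + (-10) + (-4) = 4
Area = |Σ|/2 = 2.
Net area = 55 − 2 = 53.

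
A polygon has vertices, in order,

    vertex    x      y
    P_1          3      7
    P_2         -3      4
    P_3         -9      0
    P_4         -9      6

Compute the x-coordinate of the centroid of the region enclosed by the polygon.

-57/11

Apply Gauss's area formula. First the cross-terms c_i = x_i·y_{i+1} − x_{i+1}·y_i:
  33, 36, -54, -81  ⇒  2A = -66, A = -33.
Then Σ (x_i + x_{i+1})·c_i = 1026, so x̄ = 1026 / (6·(-33)) = -57/11.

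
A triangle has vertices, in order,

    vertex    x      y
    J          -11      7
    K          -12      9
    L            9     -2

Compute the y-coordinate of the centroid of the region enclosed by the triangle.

Apply the shoelace (surveyor's) formula. First the cross-terms c_i = x_i·y_{i+1} − x_{i+1}·y_i:
  -15, -57, 41  ⇒  2A = -31, A = -15.5.
Then Σ (y_i + y_{i+1})·c_i = -434, so ȳ = -434 / (6·(-15.5)) = 14/3.

14/3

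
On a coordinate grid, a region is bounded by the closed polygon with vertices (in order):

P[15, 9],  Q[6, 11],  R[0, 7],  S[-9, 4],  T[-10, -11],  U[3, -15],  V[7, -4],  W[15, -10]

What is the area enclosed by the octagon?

Apply the shoelace formula: 2A = Σ (x_i·y_{i+1} − x_{i+1}·y_i), indices taken mod 8.
Cross-terms: 111, 42, 63, 139, 183, 93, -10, 285  ⇒  Σ = 906
Area = |Σ|/2 = 453.

453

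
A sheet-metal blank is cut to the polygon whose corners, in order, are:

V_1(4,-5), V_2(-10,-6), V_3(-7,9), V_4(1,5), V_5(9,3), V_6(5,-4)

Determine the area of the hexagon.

176

Apply the surveyor's formula: 2A = Σ (x_i·y_{i+1} − x_{i+1}·y_i), indices taken mod 6.
V_1→V_2: (4)(-6) − (-10)(-5) = -74
V_2→V_3: (-10)(9) − (-7)(-6) = -132
V_3→V_4: (-7)(5) − (1)(9) = -44
V_4→V_5: (1)(3) − (9)(5) = -42
V_5→V_6: (9)(-4) − (5)(3) = -51
V_6→V_1: (5)(-5) − (4)(-4) = -9
Σ = -352
Area = |Σ|/2 = 176.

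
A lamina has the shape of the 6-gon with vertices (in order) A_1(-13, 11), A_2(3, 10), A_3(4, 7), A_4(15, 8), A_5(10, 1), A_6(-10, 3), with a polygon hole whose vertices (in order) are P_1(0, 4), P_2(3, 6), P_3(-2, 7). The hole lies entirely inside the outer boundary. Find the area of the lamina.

169

Outer boundary:
Σ = (-163) + (-19) + (-73) + (-65) + (40) + (-71) = -351
Area = |Σ|/2 = 175.5.
Hole:
Σ = (-12) + (33) + (-8) = 13
Area = |Σ|/2 = 6.5.
Net area = 175.5 − 6.5 = 169.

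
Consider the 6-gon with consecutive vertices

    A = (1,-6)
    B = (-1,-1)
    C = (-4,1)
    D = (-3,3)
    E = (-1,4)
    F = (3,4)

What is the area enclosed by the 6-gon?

34

Σ = (-7) + (-5) + (-9) + (-9) + (-16) + (-22) = -68
Area = |Σ|/2 = 34.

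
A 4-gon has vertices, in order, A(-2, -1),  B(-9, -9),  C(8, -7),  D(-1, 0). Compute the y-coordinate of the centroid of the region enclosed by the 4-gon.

-367/69

Apply the shoelace (surveyor's) formula. First the cross-terms c_i = x_i·y_{i+1} − x_{i+1}·y_i:
  9, 135, -7, 1  ⇒  2A = 138, A = 69.
Then Σ (y_i + y_{i+1})·c_i = -2202, so ȳ = -2202 / (6·69) = -367/69.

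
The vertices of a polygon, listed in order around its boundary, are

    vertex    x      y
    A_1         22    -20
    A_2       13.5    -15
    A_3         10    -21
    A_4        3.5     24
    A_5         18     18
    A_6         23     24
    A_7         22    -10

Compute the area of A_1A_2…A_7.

Apply the shoelace formula: 2A = Σ (x_i·y_{i+1} − x_{i+1}·y_i), indices taken mod 7.
Cross-terms: -60, -133.5, 313.5, -369, 18, -758, -220  ⇒  Σ = -1209
Area = |Σ|/2 = 604.5.

604.5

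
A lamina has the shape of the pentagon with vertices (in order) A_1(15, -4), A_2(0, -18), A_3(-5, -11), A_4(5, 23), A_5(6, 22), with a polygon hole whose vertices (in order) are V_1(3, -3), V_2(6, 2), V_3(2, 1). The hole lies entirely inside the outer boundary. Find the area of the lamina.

Outer boundary:
Apply the shoelace formula: 2A = Σ (x_i·y_{i+1} − x_{i+1}·y_i), indices taken mod 5.
Σ = (-270) + (-90) + (-60) + (-28) + (-354) = -802
Area = |Σ|/2 = 401.
Hole:
Cross-terms: 24, 2, -9  ⇒  Σ = 17
Area = |Σ|/2 = 8.5.
Net area = 401 − 8.5 = 392.5.

392.5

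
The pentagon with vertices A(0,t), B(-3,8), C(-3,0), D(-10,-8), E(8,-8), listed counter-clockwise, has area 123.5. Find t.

The doubled signed area Σ (x_i y_{i+1} − x_{i+1} y_i) is linear in t.
With t=0 it equals 192; the coefficient of t is 11 (from the two edges through A).
So 11·t + 192 = 2·123.5 = 247 ⇒ t = 5.

5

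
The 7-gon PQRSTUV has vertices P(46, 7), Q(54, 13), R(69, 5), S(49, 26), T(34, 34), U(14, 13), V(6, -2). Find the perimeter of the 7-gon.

|PQ| = √((8)² + (6)²) = √100 = 10
|QR| = √((15)² + (-8)²) = √289 = 17
|RS| = √((-20)² + (21)²) = √841 = 29
|ST| = √((-15)² + (8)²) = √289 = 17
|TU| = √((-20)² + (-21)²) = √841 = 29
|UV| = √((-8)² + (-15)²) = √289 = 17
|VP| = √((40)² + (9)²) = √1681 = 41
Perimeter = 10 + 17 + 29 + 17 + 29 + 17 + 41 = 160.

160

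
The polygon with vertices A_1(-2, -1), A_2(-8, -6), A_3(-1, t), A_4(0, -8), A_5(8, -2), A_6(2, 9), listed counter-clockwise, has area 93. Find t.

The doubled signed area Σ (x_i y_{i+1} − x_{i+1} y_i) is linear in t.
With t=0 it equals 162; the coefficient of t is -8 (from the two edges through A_3).
So -8·t + 162 = 2·93 = 186 ⇒ t = -3.

-3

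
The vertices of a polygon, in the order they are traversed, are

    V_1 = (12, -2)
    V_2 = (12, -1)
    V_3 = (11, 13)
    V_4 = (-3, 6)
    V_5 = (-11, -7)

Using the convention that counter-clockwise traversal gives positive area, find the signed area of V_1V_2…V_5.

Apply Gauss's area formula: 2A = Σ (x_i·y_{i+1} − x_{i+1}·y_i), indices taken mod 5.
Σ = (12) + (167) + (105) + (87) + (106) = 477
Signed area = Σ/2 = 238.5 (positive ⇒ counter-clockwise traversal).

238.5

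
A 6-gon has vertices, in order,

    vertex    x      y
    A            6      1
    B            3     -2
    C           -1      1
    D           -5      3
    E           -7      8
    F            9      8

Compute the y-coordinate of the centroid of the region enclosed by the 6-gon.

Apply the surveyor's formula. First the cross-terms c_i = x_i·y_{i+1} − x_{i+1}·y_i:
  -15, 1, 2, -19, -128, -39  ⇒  2A = -198, A = -99.
Then Σ (y_i + y_{i+1})·c_i = -2586, so ȳ = -2586 / (6·(-99)) = 431/99.

431/99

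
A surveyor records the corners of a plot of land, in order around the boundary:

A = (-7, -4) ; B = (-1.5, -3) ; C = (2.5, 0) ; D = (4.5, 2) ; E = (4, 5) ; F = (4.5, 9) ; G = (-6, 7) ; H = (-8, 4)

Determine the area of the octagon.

Apply the shoelace formula: 2A = Σ (x_i·y_{i+1} − x_{i+1}·y_i), indices taken mod 8.
Σ = (15) + (7.5) + (5) + (14.5) + (13.5) + (85.5) + (32) + (60) = 233
Area = |Σ|/2 = 116.5.

116.5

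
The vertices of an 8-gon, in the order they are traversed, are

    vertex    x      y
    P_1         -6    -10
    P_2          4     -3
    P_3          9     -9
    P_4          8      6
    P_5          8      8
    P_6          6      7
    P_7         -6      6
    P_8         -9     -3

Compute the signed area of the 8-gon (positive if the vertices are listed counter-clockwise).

210.5

P_1→P_2: (-6)(-3) − (4)(-10) = 58
P_2→P_3: (4)(-9) − (9)(-3) = -9
P_3→P_4: (9)(6) − (8)(-9) = 126
P_4→P_5: (8)(8) − (8)(6) = 16
P_5→P_6: (8)(7) − (6)(8) = 8
P_6→P_7: (6)(6) − (-6)(7) = 78
P_7→P_8: (-6)(-3) − (-9)(6) = 72
P_8→P_1: (-9)(-10) − (-6)(-3) = 72
Σ = 421
Signed area = Σ/2 = 210.5 (positive ⇒ counter-clockwise traversal).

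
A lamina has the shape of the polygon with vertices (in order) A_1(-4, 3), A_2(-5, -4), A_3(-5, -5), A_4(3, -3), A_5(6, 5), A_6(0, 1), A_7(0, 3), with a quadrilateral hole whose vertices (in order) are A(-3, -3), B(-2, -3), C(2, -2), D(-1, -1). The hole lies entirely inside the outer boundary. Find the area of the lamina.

Outer boundary:
Apply the shoelace (surveyor's) formula: 2A = Σ (x_i·y_{i+1} − x_{i+1}·y_i), indices taken mod 7.
Σ = (31) + (5) + (30) + (33) + (6) + (0) + (12) = 117
Area = |Σ|/2 = 58.5.
Hole:
Apply Gauss's area formula: 2A = Σ (x_i·y_{i+1} − x_{i+1}·y_i), indices taken mod 4.
Cross-terms: 3, 10, -4, 0  ⇒  Σ = 9
Area = |Σ|/2 = 4.5.
Net area = 58.5 − 4.5 = 54.

54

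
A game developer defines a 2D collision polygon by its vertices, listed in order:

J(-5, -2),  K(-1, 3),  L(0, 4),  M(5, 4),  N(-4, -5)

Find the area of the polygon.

33.5

Cross-terms: -17, -4, -20, -9, -17  ⇒  Σ = -67
Area = |Σ|/2 = 33.5.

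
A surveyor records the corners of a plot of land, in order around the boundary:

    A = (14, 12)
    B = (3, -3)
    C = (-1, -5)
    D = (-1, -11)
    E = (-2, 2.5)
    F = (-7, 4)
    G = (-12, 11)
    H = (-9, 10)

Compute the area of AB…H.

A→B: (14)(-3) − (3)(12) = -78
B→C: (3)(-5) − (-1)(-3) = -18
C→D: (-1)(-11) − (-1)(-5) = 6
D→E: (-1)(2.5) − (-2)(-11) = -24.5
E→F: (-2)(4) − (-7)(2.5) = 9.5
F→G: (-7)(11) − (-12)(4) = -29
G→H: (-12)(10) − (-9)(11) = -21
H→A: (-9)(12) − (14)(10) = -248
Σ = -403
Area = |Σ|/2 = 201.5.

201.5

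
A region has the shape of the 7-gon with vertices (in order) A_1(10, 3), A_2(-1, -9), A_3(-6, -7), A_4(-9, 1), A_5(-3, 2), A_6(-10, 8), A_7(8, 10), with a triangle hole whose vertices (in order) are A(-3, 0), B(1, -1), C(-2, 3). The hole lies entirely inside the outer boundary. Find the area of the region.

224.5

Outer boundary:
Apply the shoelace formula: 2A = Σ (x_i·y_{i+1} − x_{i+1}·y_i), indices taken mod 7.
Σ = (-87) + (-47) + (-69) + (-15) + (-4) + (-164) + (-76) = -462
Area = |Σ|/2 = 231.
Hole:
Σ = (3) + (1) + (9) = 13
Area = |Σ|/2 = 6.5.
Net area = 231 − 6.5 = 224.5.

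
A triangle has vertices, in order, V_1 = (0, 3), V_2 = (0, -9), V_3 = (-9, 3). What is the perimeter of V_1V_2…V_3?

|V_1V_2| = √((0)² + (-12)²) = √144 = 12
|V_2V_3| = √((-9)² + (12)²) = √225 = 15
|V_3V_1| = √((9)² + (0)²) = √81 = 9
Perimeter = 12 + 15 + 9 = 36.

36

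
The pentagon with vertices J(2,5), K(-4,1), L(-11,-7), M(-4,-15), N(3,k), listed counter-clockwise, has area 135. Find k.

-2

Write out the shoelace sum; only the two edges meeting at N involve k:
2·Area = [((-4)·k − 3·(-15)) + (3·5 − 2·k)] + 198
       = -6·k + 258 = 270
⇒ k = -2.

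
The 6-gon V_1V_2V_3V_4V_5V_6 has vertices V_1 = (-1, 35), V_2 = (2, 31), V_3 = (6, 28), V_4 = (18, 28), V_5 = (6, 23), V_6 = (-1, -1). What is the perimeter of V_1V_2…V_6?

|V_1V_2| = √((3)² + (-4)²) = √25 = 5
|V_2V_3| = √((4)² + (-3)²) = √25 = 5
|V_3V_4| = √((12)² + (0)²) = √144 = 12
|V_4V_5| = √((-12)² + (-5)²) = √169 = 13
|V_5V_6| = √((-7)² + (-24)²) = √625 = 25
|V_6V_1| = √((0)² + (36)²) = √1296 = 36
Perimeter = 5 + 5 + 12 + 13 + 25 + 36 = 96.

96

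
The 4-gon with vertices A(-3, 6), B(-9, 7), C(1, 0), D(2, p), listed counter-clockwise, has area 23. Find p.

The doubled signed area Σ (x_i y_{i+1} − x_{i+1} y_i) is linear in p.
With p=0 it equals 38; the coefficient of p is 4 (from the two edges through D).
So 4·p + 38 = 2·23 = 46 ⇒ p = 2.

2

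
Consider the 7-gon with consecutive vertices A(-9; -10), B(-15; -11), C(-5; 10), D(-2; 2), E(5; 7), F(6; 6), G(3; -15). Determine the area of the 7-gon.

Apply the surveyor's formula: 2A = Σ (x_i·y_{i+1} − x_{i+1}·y_i), indices taken mod 7.
A→B: (-9)(-11) − (-15)(-10) = -51
B→C: (-15)(10) − (-5)(-11) = -205
C→D: (-5)(2) − (-2)(10) = 10
D→E: (-2)(7) − (5)(2) = -24
E→F: (5)(6) − (6)(7) = -12
F→G: (6)(-15) − (3)(6) = -108
G→A: (3)(-10) − (-9)(-15) = -165
Σ = -555
Area = |Σ|/2 = 277.5.

277.5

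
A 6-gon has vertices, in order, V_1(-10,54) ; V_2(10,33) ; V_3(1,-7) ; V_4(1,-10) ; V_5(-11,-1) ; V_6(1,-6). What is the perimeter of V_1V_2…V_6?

|V_1V_2| = √((20)² + (-21)²) = √841 = 29
|V_2V_3| = √((-9)² + (-40)²) = √1681 = 41
|V_3V_4| = √((0)² + (-3)²) = √9 = 3
|V_4V_5| = √((-12)² + (9)²) = √225 = 15
|V_5V_6| = √((12)² + (-5)²) = √169 = 13
|V_6V_1| = √((-11)² + (60)²) = √3721 = 61
Perimeter = 29 + 41 + 3 + 15 + 13 + 61 = 162.

162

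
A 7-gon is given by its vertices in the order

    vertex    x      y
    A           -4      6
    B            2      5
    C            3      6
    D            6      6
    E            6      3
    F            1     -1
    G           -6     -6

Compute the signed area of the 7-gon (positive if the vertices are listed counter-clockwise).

Apply Gauss's area formula: 2A = Σ (x_i·y_{i+1} − x_{i+1}·y_i), indices taken mod 7.
Σ = (-32) + (-3) + (-18) + (-18) + (-9) + (-12) + (-60) = -152
Signed area = Σ/2 = -76 (negative ⇒ clockwise traversal).

-76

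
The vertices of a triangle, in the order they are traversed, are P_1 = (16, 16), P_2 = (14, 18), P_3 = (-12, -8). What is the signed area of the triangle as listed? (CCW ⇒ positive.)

52

Cross-terms: 64, 104, -64  ⇒  Σ = 104
Signed area = Σ/2 = 52 (positive ⇒ counter-clockwise traversal).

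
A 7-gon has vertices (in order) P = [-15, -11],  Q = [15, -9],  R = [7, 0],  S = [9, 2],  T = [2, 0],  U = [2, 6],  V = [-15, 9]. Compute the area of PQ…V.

Cross-terms: 300, 63, 14, -4, 12, 108, 300  ⇒  Σ = 793
Area = |Σ|/2 = 396.5.

396.5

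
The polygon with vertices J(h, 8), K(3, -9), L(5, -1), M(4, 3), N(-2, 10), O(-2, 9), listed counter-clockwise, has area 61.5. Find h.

The doubled signed area Σ (x_i y_{i+1} − x_{i+1} y_i) is linear in h.
With h=0 it equals 69; the coefficient of h is -18 (from the two edges through J).
So -18·h + 69 = 2·61.5 = 123 ⇒ h = -3.

-3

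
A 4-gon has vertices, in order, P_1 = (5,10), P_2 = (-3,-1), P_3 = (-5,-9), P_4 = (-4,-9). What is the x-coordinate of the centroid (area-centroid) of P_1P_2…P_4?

-202/183

Apply the surveyor's formula. First the cross-terms c_i = x_i·y_{i+1} − x_{i+1}·y_i:
  25, 22, 9, 5  ⇒  2A = 61, A = 30.5.
Then Σ (x_i + x_{i+1})·c_i = -202, so x̄ = -202 / (6·30.5) = -202/183.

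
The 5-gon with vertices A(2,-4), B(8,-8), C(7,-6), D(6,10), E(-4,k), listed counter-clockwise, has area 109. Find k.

Write out the shoelace sum; only the two edges meeting at E involve k:
2·Area = [(6·k − (-4)·10) + ((-4)·(-4) − 2·k)] + 130
       = 4·k + 186 = 218
⇒ k = 8.

8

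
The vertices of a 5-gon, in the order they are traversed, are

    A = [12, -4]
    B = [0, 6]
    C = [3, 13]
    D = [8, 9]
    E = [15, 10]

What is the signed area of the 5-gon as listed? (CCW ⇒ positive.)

Σ = (72) + (-18) + (-77) + (-55) + (-180) = -258
Signed area = Σ/2 = -129 (negative ⇒ clockwise traversal).

-129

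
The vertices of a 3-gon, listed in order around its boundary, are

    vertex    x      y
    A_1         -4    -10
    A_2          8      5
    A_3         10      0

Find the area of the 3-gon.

45

Apply the shoelace (surveyor's) formula: 2A = Σ (x_i·y_{i+1} − x_{i+1}·y_i), indices taken mod 3.
Σ = (60) + (-50) + (-100) = -90
Area = |Σ|/2 = 45.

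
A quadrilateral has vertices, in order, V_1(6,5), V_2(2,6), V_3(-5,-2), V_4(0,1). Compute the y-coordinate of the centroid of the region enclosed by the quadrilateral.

Apply the surveyor's formula. First the cross-terms c_i = x_i·y_{i+1} − x_{i+1}·y_i:
  26, 26, -5, -6  ⇒  2A = 41, A = 20.5.
Then Σ (y_i + y_{i+1})·c_i = 359, so ȳ = 359 / (6·20.5) = 359/123.

359/123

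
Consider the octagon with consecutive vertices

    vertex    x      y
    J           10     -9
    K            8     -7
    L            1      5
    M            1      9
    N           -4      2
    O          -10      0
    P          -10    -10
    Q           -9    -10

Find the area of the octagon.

Apply Gauss's area formula: 2A = Σ (x_i·y_{i+1} − x_{i+1}·y_i), indices taken mod 8.
Σ = (2) + (47) + (4) + (38) + (20) + (100) + (10) + (181) = 402
Area = |Σ|/2 = 201.

201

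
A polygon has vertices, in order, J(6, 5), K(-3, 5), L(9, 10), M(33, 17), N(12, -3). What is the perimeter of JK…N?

86

|JK| = √((-9)² + (0)²) = √81 = 9
|KL| = √((12)² + (5)²) = √169 = 13
|LM| = √((24)² + (7)²) = √625 = 25
|MN| = √((-21)² + (-20)²) = √841 = 29
|NJ| = √((-6)² + (8)²) = √100 = 10
Perimeter = 9 + 13 + 25 + 29 + 10 = 86.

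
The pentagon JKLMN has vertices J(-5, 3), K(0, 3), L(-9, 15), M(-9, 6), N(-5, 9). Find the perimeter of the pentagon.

|JK| = √((5)² + (0)²) = √25 = 5
|KL| = √((-9)² + (12)²) = √225 = 15
|LM| = √((0)² + (-9)²) = √81 = 9
|MN| = √((4)² + (3)²) = √25 = 5
|NJ| = √((0)² + (-6)²) = √36 = 6
Perimeter = 5 + 15 + 9 + 5 + 6 = 40.

40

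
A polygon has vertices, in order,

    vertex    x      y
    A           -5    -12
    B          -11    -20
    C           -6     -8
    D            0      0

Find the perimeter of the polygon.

46

|AB| = √((-6)² + (-8)²) = √100 = 10
|BC| = √((5)² + (12)²) = √169 = 13
|CD| = √((6)² + (8)²) = √100 = 10
|DA| = √((-5)² + (-12)²) = √169 = 13
Perimeter = 10 + 13 + 10 + 13 = 46.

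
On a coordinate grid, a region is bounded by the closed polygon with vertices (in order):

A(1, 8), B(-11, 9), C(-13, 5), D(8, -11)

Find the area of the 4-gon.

Σ = (97) + (62) + (103) + (75) = 337
Area = |Σ|/2 = 168.5.

168.5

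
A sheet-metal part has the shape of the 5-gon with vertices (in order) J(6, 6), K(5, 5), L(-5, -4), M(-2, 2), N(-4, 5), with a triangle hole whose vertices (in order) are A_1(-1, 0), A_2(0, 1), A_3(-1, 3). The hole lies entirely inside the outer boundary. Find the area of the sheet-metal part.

33

Outer boundary:
J→K: (6)(5) − (5)(6) = 0
K→L: (5)(-4) − (-5)(5) = 5
L→M: (-5)(2) − (-2)(-4) = -18
M→N: (-2)(5) − (-4)(2) = -2
N→J: (-4)(6) − (6)(5) = -54
Σ = -69
Area = |Σ|/2 = 34.5.
Hole:
Apply Gauss's area formula: 2A = Σ (x_i·y_{i+1} − x_{i+1}·y_i), indices taken mod 3.
A_1→A_2: (-1)(1) − (0)(0) = -1
A_2→A_3: (0)(3) − (-1)(1) = 1
A_3→A_1: (-1)(0) − (-1)(3) = 3
Σ = 3
Area = |Σ|/2 = 1.5.
Net area = 34.5 − 1.5 = 33.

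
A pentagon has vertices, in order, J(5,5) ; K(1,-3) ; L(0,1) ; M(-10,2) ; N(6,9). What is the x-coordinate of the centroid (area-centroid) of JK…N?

-4/63

Apply the shoelace (surveyor's) formula. First the cross-terms c_i = x_i·y_{i+1} − x_{i+1}·y_i:
  -20, 1, 10, -102, -15  ⇒  2A = -126, A = -63.
Then Σ (x_i + x_{i+1})·c_i = 24, so x̄ = 24 / (6·(-63)) = -4/63.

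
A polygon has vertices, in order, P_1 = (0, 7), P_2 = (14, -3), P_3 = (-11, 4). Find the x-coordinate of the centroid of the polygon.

1

Apply the shoelace formula. First the cross-terms c_i = x_i·y_{i+1} − x_{i+1}·y_i:
  -98, 23, -77  ⇒  2A = -152, A = -76.
Then Σ (x_i + x_{i+1})·c_i = -456, so x̄ = -456 / (6·(-76)) = 1.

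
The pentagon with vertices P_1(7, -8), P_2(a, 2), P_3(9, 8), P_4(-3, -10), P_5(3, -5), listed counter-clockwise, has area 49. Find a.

Write out the shoelace sum; only the two edges meeting at P_2 involve a:
2·Area = [(7·2 − a·(-8)) + (a·8 − 9·2)] + -10
       = 16·a + -14 = 98
⇒ a = 7.

7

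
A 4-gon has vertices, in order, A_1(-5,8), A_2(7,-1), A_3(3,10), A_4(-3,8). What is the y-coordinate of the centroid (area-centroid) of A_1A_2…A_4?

Apply the shoelace (surveyor's) formula. First the cross-terms c_i = x_i·y_{i+1} − x_{i+1}·y_i:
  -51, 73, 54, 16  ⇒  2A = 92, A = 46.
Then Σ (y_i + y_{i+1})·c_i = 1528, so ȳ = 1528 / (6·46) = 382/69.

382/69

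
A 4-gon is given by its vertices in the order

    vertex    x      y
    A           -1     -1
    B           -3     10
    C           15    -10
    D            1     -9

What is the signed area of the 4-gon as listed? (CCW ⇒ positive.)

A→B: (-1)(10) − (-3)(-1) = -13
B→C: (-3)(-10) − (15)(10) = -120
C→D: (15)(-9) − (1)(-10) = -125
D→A: (1)(-1) − (-1)(-9) = -10
Σ = -268
Signed area = Σ/2 = -134 (negative ⇒ clockwise traversal).

-134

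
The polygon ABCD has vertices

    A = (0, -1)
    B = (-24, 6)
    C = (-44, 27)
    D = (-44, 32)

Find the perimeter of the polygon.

|AB| = √((-24)² + (7)²) = √625 = 25
|BC| = √((-20)² + (21)²) = √841 = 29
|CD| = √((0)² + (5)²) = √25 = 5
|DA| = √((44)² + (-33)²) = √3025 = 55
Perimeter = 25 + 29 + 5 + 55 = 114.

114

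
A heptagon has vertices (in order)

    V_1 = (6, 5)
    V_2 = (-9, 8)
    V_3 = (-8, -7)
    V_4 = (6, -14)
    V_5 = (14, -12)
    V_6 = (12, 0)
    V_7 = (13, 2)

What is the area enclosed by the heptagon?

359.5

V_1→V_2: (6)(8) − (-9)(5) = 93
V_2→V_3: (-9)(-7) − (-8)(8) = 127
V_3→V_4: (-8)(-14) − (6)(-7) = 154
V_4→V_5: (6)(-12) − (14)(-14) = 124
V_5→V_6: (14)(0) − (12)(-12) = 144
V_6→V_7: (12)(2) − (13)(0) = 24
V_7→V_1: (13)(5) − (6)(2) = 53
Σ = 719
Area = |Σ|/2 = 359.5.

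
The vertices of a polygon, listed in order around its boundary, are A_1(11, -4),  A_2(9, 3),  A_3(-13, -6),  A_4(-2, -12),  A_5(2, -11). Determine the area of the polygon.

178.5

A_1→A_2: (11)(3) − (9)(-4) = 69
A_2→A_3: (9)(-6) − (-13)(3) = -15
A_3→A_4: (-13)(-12) − (-2)(-6) = 144
A_4→A_5: (-2)(-11) − (2)(-12) = 46
A_5→A_1: (2)(-4) − (11)(-11) = 113
Σ = 357
Area = |Σ|/2 = 178.5.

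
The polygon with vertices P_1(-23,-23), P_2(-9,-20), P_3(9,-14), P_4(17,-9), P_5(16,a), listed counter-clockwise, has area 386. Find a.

The doubled signed area Σ (x_i y_{i+1} − x_{i+1} y_i) is linear in a.
With a=0 it equals 492; the coefficient of a is 40 (from the two edges through P_5).
So 40·a + 492 = 2·386 = 772 ⇒ a = 7.

7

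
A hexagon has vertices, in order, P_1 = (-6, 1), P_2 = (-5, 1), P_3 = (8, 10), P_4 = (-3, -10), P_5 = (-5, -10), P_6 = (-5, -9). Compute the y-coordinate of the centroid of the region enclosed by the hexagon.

Apply the shoelace (surveyor's) formula. First the cross-terms c_i = x_i·y_{i+1} − x_{i+1}·y_i:
  -1, -58, -50, -20, -5, -59  ⇒  2A = -193, A = -96.5.
Then Σ (y_i + y_{i+1})·c_i = 327, so ȳ = 327 / (6·(-96.5)) = -109/193.

-109/193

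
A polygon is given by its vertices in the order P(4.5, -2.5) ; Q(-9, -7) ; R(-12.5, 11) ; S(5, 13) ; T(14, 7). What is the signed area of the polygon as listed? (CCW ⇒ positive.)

Apply the surveyor's formula: 2A = Σ (x_i·y_{i+1} − x_{i+1}·y_i), indices taken mod 5.
P→Q: (4.5)(-7) − (-9)(-2.5) = -54
Q→R: (-9)(11) − (-12.5)(-7) = -186.5
R→S: (-12.5)(13) − (5)(11) = -217.5
S→T: (5)(7) − (14)(13) = -147
T→P: (14)(-2.5) − (4.5)(7) = -66.5
Σ = -671.5
Signed area = Σ/2 = -335.75 (negative ⇒ clockwise traversal).

-335.75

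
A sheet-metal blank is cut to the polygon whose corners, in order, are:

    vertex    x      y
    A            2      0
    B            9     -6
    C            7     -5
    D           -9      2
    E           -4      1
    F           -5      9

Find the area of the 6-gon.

Apply the surveyor's formula: 2A = Σ (x_i·y_{i+1} − x_{i+1}·y_i), indices taken mod 6.
A→B: (2)(-6) − (9)(0) = -12
B→C: (9)(-5) − (7)(-6) = -3
C→D: (7)(2) − (-9)(-5) = -31
D→E: (-9)(1) − (-4)(2) = -1
E→F: (-4)(9) − (-5)(1) = -31
F→A: (-5)(0) − (2)(9) = -18
Σ = -96
Area = |Σ|/2 = 48.

48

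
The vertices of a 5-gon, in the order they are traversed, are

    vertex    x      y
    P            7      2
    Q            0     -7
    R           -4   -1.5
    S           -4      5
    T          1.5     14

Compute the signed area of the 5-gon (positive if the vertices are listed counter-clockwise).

Cross-terms: -49, -28, -26, -63.5, -95  ⇒  Σ = -261.5
Signed area = Σ/2 = -130.75 (negative ⇒ clockwise traversal).

-130.75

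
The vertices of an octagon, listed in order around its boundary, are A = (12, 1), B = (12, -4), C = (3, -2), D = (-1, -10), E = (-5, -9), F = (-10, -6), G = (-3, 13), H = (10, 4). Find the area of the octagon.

Apply the surveyor's formula: 2A = Σ (x_i·y_{i+1} − x_{i+1}·y_i), indices taken mod 8.
Σ = (-60) + (-12) + (-32) + (-41) + (-60) + (-148) + (-142) + (-38) = -533
Area = |Σ|/2 = 266.5.

266.5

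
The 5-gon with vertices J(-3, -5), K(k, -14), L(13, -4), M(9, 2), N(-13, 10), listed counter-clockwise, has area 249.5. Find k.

2

The doubled signed area Σ (x_i y_{i+1} − x_{i+1} y_i) is linear in k.
With k=0 it equals 497; the coefficient of k is 1 (from the two edges through K).
So 1·k + 497 = 2·249.5 = 499 ⇒ k = 2.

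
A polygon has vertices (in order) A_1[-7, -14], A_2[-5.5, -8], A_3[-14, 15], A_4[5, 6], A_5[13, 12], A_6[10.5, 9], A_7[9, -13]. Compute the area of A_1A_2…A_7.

418

Apply the shoelace (surveyor's) formula: 2A = Σ (x_i·y_{i+1} − x_{i+1}·y_i), indices taken mod 7.
A_1→A_2: (-7)(-8) − (-5.5)(-14) = -21
A_2→A_3: (-5.5)(15) − (-14)(-8) = -194.5
A_3→A_4: (-14)(6) − (5)(15) = -159
A_4→A_5: (5)(12) − (13)(6) = -18
A_5→A_6: (13)(9) − (10.5)(12) = -9
A_6→A_7: (10.5)(-13) − (9)(9) = -217.5
A_7→A_1: (9)(-14) − (-7)(-13) = -217
Σ = -836
Area = |Σ|/2 = 418.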